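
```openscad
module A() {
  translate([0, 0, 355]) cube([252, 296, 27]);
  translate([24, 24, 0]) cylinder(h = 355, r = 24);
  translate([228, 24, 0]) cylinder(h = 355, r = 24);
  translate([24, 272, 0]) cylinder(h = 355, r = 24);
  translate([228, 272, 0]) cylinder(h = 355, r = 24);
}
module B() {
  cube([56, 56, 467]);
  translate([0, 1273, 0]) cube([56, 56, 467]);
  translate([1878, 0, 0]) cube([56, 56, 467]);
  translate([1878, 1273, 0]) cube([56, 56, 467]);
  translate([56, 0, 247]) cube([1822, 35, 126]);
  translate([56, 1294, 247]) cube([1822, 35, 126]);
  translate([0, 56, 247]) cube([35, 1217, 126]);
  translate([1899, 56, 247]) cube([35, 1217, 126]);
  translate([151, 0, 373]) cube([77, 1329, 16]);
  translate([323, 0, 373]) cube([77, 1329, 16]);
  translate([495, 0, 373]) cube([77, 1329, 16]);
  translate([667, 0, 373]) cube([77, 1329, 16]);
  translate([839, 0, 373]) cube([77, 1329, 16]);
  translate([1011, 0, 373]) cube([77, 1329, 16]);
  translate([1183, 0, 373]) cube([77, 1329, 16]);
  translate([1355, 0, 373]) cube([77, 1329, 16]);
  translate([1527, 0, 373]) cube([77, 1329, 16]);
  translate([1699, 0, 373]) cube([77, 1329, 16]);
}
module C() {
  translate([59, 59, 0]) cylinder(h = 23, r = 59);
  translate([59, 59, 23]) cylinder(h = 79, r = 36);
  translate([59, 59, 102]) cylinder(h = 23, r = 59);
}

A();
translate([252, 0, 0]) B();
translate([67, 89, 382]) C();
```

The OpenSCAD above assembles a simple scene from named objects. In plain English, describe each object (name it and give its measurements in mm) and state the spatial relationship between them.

A is a four-legged stool. The seat is a 252×296×27 mm slab whose top surface is at z = 382 mm; four round legs, each 48 mm in diameter, run from the floor (z = 0) to the underside of the seat, each leg's axis is inset half a diameter from the nearest pair of seat edges (so the leg's bounding box is flush with the corner).

B is a bed frame 1934 mm long (x) by 1329 mm wide (y). Four 56×56 mm corner posts, 467 mm tall, at the corners of the footprint. Four rails of 35 mm thickness and 126 mm height run between adjacent posts with their undersides at z = 247 mm, their outer faces flush with the outside of the frame (the two x-running rails run between the posts' inner faces; the two y-running rails run between the posts' inner faces). 10 slats, each 77 mm wide (x) and 16 mm thick, lie across the top of the two x-running rails, running the full 1329 mm width of the frame in y; the slats are evenly spaced along x between the inner faces of the end posts with equal gaps (rounded down to the nearest mm) at the −x end and between each pair — any rounding remainder accumulates at the +x end.

C is a spool: two coaxial disc flanges of radius 59 mm and thickness 23 mm, joined by a core cylinder of radius 36 mm and height 79 mm. The lower flange rests on z = 0 and the three cylinders share a vertical axis.

The bed frame is against the stool's +x side, with their −y faces flush. The spool is on top of the stool, centred.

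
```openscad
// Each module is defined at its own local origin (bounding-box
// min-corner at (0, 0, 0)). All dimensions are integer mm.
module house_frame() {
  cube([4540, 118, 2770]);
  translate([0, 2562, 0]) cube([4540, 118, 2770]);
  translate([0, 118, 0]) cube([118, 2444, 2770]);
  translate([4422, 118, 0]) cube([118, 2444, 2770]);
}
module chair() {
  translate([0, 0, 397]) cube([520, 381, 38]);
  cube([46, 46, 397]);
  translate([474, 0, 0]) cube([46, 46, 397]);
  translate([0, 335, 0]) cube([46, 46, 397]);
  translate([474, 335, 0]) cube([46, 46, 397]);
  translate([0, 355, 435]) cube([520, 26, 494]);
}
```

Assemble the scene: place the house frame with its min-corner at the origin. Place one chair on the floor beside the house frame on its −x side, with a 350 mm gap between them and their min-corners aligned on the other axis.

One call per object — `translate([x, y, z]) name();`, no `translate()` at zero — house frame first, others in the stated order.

house_frame();
translate([-870, 0, 0]) chair();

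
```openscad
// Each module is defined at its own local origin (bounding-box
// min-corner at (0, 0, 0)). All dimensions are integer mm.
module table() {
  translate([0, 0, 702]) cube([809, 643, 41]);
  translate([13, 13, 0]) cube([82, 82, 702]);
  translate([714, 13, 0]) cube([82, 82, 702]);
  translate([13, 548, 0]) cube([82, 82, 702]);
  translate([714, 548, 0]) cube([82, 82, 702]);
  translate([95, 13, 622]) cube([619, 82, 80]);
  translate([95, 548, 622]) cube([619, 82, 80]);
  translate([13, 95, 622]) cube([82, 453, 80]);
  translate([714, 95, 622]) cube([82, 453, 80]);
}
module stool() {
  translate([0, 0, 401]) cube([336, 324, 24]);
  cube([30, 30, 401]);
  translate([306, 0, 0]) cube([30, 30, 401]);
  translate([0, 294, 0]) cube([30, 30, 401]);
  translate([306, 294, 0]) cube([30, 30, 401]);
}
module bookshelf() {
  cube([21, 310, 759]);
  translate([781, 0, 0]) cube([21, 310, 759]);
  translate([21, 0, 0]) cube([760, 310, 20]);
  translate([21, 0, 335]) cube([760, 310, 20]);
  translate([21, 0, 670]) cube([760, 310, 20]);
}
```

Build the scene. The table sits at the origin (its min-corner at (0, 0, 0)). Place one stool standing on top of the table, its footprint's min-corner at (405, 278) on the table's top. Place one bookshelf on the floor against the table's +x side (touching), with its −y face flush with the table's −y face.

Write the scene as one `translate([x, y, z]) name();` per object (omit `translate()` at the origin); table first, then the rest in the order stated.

table();
translate([405, 278, 743]) stool();
translate([809, 0, 0]) bookshelf();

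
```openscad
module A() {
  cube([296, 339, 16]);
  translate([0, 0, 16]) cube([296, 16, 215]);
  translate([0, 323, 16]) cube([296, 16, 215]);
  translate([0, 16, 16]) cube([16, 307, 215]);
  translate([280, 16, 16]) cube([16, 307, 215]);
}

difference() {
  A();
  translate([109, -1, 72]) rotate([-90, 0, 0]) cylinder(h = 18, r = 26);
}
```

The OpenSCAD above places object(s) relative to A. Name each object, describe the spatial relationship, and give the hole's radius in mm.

The subtracted cylinder has r = 26 mm.

A is an open box. The open box has a circular hole through its front wall. The hole's radius is 26 mm.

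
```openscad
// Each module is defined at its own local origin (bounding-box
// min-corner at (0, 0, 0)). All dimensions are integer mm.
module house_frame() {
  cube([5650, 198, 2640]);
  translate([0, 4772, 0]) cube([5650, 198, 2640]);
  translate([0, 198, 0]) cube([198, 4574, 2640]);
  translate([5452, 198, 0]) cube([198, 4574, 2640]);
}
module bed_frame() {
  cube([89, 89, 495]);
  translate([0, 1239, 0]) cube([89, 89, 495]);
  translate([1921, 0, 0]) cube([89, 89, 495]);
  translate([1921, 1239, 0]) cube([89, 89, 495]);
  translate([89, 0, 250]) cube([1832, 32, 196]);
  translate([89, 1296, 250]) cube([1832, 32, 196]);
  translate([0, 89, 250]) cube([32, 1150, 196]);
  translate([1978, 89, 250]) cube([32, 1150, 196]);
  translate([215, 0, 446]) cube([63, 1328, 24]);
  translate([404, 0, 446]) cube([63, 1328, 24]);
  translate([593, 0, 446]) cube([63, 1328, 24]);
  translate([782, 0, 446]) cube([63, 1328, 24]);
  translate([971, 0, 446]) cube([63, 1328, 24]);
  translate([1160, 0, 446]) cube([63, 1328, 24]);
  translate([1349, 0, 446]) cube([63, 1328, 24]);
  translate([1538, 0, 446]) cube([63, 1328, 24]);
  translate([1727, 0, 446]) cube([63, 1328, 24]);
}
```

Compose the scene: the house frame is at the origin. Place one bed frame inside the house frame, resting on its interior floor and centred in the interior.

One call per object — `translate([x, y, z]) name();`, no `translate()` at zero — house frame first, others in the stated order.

house_frame();
translate([1820, 1821, 0]) bed_frame();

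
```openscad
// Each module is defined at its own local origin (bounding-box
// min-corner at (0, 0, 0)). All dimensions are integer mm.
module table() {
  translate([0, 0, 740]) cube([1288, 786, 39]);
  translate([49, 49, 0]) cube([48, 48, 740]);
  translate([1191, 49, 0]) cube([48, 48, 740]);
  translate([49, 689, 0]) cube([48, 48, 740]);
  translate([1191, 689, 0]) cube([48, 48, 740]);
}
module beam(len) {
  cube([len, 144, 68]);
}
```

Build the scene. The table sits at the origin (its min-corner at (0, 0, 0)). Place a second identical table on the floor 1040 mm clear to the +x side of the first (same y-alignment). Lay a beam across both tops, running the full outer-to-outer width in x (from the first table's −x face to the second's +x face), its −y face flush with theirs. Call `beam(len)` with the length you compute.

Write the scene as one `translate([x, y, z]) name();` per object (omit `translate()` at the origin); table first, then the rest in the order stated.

table();
translate([2328, 0, 0]) table();
translate([0, 0, 779]) beam(3616);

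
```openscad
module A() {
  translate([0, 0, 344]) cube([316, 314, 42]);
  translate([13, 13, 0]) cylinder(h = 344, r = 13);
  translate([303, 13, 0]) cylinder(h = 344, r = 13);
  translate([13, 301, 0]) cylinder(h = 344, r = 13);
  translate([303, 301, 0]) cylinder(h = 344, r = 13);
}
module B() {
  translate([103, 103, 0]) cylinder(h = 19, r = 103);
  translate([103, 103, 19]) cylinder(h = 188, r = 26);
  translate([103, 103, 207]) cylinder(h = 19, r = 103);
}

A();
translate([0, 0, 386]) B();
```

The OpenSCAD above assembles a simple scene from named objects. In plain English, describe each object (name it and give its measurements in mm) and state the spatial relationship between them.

A is a simple wooden stool: a rectangular seat 316 mm (x) by 314 mm (y), 42 mm thick, top face at z = 386 mm, on four round legs, each 26 mm in diameter. The legs rest on z = 0, each leg's axis is inset half a diameter from the nearest pair of seat edges (so the leg's bounding box is flush with the corner).

B is a spool: two coaxial disc flanges of radius 103 mm and thickness 19 mm, joined by a core cylinder of radius 26 mm and height 188 mm. The lower flange rests on z = 0 and the three cylinders share a vertical axis.

The spool is on top of the stool.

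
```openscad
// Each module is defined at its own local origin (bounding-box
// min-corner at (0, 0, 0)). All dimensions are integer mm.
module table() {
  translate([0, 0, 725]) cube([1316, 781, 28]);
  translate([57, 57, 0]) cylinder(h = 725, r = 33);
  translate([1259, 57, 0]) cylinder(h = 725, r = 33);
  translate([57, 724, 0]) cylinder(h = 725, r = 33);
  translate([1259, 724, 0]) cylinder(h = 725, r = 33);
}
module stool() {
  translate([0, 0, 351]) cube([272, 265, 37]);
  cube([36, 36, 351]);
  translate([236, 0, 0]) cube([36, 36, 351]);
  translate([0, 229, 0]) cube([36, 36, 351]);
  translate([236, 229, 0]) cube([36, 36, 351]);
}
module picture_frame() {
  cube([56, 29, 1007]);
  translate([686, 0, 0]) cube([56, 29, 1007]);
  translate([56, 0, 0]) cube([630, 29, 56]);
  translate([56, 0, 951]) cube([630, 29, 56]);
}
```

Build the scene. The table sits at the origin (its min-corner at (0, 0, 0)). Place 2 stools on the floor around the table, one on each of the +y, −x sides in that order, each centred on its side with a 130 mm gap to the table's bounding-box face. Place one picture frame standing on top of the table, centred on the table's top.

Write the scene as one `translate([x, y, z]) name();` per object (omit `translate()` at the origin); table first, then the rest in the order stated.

table();
translate([522, 911, 0]) stool();
translate([-402, 258, 0]) stool();
translate([287, 376, 753]) picture_frame();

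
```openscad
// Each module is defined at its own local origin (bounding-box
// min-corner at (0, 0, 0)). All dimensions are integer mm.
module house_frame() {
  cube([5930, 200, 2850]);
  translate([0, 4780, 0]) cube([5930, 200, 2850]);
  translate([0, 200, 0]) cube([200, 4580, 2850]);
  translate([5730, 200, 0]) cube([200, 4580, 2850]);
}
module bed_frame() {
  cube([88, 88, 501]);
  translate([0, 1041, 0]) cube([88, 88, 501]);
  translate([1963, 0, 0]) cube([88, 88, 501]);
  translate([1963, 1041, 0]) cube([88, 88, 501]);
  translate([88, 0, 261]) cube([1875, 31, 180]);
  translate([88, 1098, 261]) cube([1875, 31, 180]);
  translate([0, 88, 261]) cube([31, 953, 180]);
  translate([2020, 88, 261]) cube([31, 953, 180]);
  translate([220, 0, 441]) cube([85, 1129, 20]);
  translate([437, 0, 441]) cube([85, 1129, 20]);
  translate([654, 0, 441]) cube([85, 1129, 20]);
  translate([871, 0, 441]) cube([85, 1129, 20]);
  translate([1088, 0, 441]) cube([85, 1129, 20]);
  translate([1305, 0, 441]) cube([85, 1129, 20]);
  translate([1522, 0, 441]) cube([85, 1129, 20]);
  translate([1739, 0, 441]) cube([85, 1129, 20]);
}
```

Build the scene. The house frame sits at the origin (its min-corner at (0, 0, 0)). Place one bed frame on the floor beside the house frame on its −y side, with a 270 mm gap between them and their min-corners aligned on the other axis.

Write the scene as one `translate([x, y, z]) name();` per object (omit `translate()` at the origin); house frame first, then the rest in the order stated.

house_frame();
translate([0, -1399, 0]) bed_frame();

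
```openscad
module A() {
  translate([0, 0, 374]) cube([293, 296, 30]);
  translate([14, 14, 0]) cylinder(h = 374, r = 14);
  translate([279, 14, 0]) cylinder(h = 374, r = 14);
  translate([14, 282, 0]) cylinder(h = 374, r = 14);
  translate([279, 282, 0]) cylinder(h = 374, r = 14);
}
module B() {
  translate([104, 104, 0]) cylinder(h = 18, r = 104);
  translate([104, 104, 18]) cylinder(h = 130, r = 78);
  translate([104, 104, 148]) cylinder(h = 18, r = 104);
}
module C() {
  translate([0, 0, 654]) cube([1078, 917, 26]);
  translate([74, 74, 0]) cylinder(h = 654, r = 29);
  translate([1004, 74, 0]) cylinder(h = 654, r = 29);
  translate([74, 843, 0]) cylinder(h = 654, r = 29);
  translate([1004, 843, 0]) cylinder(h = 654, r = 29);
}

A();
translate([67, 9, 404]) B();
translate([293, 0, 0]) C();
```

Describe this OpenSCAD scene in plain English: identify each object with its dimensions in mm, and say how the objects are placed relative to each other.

A is a four-legged stool. The seat is a 293×296×30 mm slab whose top surface is at z = 404 mm; four round legs, each 28 mm in diameter, run from the floor (z = 0) to the underside of the seat, each leg's axis is inset half a diameter from the nearest pair of seat edges (so the leg's bounding box is flush with the corner).

B is a spool: two coaxial disc flanges of radius 104 mm and thickness 18 mm, joined by a core cylinder of radius 78 mm and height 130 mm. The lower flange rests on z = 0 and the three cylinders share a vertical axis.

C is a table with a 1078×917 mm rectangular top, 26 mm thick, top surface at z = 680 mm, supported by four round legs of 58 mm diameter, each leg's bounding box inset 45 mm from the nearest pair of top edges, running from the floor.

The spool is on top of the stool. The table is against the stool's +x side, with their −y faces flush.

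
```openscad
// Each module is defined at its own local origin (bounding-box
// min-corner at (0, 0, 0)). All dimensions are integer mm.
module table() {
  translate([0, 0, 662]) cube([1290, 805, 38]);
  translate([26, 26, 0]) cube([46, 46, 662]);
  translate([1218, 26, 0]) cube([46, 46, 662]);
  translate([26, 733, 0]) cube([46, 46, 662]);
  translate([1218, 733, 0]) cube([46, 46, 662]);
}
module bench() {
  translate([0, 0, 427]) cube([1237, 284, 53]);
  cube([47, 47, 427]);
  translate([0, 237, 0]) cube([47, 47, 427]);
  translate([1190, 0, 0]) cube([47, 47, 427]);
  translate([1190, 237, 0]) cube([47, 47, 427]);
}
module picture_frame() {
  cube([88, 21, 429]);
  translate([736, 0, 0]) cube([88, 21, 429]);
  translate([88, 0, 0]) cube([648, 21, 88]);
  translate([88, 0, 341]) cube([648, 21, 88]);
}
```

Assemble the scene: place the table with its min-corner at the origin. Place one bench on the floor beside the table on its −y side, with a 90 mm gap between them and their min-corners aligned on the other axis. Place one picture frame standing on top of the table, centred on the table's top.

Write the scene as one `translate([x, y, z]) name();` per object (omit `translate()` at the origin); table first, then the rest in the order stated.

table();
translate([0, -374, 0]) bench();
translate([233, 392, 700]) picture_frame();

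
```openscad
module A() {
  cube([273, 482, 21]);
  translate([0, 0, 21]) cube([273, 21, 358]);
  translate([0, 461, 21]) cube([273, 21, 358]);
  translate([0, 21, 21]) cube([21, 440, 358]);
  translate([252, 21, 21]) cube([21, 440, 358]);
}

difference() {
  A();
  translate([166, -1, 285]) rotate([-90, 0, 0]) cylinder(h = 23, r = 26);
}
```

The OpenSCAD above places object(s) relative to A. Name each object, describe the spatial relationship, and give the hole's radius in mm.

A is an open box. The open box has a circular hole through its front wall. The hole's radius is 26 mm.

The subtracted cylinder has r = 26 mm.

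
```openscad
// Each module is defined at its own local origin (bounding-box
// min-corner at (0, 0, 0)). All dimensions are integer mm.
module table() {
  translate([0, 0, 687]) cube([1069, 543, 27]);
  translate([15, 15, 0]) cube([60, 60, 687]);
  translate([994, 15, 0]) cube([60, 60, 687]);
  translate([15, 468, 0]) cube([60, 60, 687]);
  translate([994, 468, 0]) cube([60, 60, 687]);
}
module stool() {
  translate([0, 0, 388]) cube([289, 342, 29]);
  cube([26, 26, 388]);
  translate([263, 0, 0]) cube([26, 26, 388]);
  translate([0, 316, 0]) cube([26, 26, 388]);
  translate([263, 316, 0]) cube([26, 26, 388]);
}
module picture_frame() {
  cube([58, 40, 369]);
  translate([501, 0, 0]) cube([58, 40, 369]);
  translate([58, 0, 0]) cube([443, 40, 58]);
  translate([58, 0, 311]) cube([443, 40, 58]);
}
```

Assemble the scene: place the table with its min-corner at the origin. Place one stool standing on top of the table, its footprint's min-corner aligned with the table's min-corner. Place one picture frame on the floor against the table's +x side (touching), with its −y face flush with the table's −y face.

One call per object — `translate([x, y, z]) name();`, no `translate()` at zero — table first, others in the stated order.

table();
translate([0, 0, 714]) stool();
translate([1069, 0, 0]) picture_frame();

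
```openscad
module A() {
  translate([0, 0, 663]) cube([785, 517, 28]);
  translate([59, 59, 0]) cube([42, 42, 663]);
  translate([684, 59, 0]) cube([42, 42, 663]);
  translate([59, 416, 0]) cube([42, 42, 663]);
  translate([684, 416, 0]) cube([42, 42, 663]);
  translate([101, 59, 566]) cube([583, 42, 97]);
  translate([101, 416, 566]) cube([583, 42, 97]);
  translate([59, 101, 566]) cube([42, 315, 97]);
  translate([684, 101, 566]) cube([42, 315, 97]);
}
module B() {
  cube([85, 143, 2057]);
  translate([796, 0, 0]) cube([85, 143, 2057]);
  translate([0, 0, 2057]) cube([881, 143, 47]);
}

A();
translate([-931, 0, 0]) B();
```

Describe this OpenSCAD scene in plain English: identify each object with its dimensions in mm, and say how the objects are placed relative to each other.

A is a rectangular dining table. The top is 785×517×28 mm with its upper surface at z = 691 mm. It stands on four 42×42 mm square legs, each inset 59 mm from the nearest pair of top edges, running from the floor to the underside of the top. Four apron rails, 42 mm thick and 97 mm tall, run between adjacent legs with their top edges flush with the underside of the top and their outer faces flush with the legs' outer faces.

B is a door frame. The clear opening is 711 mm wide and 2057 mm high. Two 85 mm wide jambs, 143 mm deep, stand either side of the opening from the floor to the top of the opening. A 47 mm thick head sits across the top of both jambs, spanning the full outside width of the frame.

The door frame is on the floor beside the table on its −x side.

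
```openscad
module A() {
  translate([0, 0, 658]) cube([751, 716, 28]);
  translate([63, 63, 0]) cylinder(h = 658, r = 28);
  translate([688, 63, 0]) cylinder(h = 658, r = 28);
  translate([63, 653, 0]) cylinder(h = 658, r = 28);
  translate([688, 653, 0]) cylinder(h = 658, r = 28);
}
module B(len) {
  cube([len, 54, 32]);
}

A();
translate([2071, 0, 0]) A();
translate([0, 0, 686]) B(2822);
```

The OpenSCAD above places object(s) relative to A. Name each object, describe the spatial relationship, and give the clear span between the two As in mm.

A is a table. B is a beam. A beam spans the tops of two tables. The clear span between the two tables is 1320 mm.

Second table starts at x = 2071; first ends at x = 751; clear span = 2071 − 751 = 1320 mm.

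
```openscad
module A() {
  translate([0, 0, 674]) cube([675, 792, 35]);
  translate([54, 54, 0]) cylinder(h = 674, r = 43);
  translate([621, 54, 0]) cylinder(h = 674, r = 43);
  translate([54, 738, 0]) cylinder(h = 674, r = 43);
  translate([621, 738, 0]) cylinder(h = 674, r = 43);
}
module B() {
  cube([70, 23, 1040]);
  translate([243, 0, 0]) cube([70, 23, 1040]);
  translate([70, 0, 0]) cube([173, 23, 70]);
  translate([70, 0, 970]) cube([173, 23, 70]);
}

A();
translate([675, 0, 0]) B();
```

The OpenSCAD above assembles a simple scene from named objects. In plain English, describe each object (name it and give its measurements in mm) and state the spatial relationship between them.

A is a table with a 675×792 mm rectangular top, 35 mm thick, top surface at z = 709 mm, supported by four round legs of 86 mm diameter, each leg's bounding box inset 11 mm from the nearest pair of top edges, running from the floor.

B is a rectangular picture frame lying in the x–z plane (depth along y). The opening is 173 mm wide (x) by 900 mm tall (z), surrounded by a border 70 mm wide on all four sides. The frame is 23 mm deep and is made of two full-height vertical stiles with two horizontal rails fitted between them.

The picture frame is against the table's +x side, with their −y faces flush.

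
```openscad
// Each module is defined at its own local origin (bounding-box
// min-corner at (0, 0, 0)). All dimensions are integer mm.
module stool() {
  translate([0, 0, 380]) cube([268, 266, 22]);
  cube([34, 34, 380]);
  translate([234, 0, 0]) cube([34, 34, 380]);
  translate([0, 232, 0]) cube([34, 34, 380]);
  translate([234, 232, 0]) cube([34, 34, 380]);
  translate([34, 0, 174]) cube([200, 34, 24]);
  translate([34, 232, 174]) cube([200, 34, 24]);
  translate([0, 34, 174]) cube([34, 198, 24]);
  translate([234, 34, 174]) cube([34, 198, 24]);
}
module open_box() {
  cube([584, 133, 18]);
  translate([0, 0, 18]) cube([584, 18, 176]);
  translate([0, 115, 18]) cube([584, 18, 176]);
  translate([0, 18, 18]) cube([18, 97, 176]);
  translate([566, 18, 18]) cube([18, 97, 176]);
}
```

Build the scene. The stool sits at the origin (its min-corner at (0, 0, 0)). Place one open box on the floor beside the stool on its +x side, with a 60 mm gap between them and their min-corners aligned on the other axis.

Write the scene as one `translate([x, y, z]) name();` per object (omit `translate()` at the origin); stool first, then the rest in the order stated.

stool();
translate([328, 0, 0]) open_box();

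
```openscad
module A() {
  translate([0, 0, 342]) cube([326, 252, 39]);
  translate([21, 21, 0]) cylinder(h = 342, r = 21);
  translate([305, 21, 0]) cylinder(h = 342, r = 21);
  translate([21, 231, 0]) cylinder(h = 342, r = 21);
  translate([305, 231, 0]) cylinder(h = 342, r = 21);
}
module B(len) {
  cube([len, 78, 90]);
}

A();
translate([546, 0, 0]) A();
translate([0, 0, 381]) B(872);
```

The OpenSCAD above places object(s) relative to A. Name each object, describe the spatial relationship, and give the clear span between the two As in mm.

A is a stool. B is a beam. A beam spans the tops of two stools. The clear span between the two stools is 220 mm.

Second stool starts at x = 546; first ends at x = 326; clear span = 546 − 326 = 220 mm.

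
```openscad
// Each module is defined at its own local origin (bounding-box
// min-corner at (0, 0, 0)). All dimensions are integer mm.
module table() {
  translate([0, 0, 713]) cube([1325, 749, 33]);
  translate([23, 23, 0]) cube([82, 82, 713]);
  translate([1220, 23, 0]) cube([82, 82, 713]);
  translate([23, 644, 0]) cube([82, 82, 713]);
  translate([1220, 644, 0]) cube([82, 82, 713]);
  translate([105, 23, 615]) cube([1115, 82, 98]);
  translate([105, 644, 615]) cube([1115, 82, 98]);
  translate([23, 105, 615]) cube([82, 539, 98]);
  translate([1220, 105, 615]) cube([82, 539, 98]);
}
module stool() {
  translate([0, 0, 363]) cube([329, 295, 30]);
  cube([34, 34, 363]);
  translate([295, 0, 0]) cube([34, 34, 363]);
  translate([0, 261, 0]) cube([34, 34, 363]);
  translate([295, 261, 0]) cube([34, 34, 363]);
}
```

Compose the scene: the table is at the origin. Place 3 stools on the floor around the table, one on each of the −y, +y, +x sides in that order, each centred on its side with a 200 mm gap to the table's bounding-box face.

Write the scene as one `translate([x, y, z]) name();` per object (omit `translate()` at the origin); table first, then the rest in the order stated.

table();
translate([498, -495, 0]) stool();
translate([498, 949, 0]) stool();
translate([1525, 227, 0]) stool();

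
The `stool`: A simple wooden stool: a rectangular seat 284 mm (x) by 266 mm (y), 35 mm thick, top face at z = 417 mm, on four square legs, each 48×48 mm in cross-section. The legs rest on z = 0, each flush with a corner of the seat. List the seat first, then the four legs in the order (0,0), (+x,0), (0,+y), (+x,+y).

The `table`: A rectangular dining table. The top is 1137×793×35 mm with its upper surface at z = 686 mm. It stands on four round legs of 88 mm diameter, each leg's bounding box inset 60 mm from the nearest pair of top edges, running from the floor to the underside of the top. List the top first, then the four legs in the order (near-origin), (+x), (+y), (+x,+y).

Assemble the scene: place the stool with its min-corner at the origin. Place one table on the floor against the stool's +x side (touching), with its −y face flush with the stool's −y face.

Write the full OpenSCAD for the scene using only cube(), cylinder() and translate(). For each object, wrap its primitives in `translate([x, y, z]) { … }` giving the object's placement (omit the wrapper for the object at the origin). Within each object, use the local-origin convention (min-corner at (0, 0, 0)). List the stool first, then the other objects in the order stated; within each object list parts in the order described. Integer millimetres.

translate([0, 0, 382]) cube([284, 266, 35]);
cube([48, 48, 382]);
translate([236, 0, 0]) cube([48, 48, 382]);
translate([0, 218, 0]) cube([48, 48, 382]);
translate([236, 218, 0]) cube([48, 48, 382]);
translate([284, 0, 0]) {
  translate([0, 0, 651]) cube([1137, 793, 35]);
  translate([104, 104, 0]) cylinder(h = 651, r = 44);
  translate([1033, 104, 0]) cylinder(h = 651, r = 44);
  translate([104, 689, 0]) cylinder(h = 651, r = 44);
  translate([1033, 689, 0]) cylinder(h = 651, r = 44);
}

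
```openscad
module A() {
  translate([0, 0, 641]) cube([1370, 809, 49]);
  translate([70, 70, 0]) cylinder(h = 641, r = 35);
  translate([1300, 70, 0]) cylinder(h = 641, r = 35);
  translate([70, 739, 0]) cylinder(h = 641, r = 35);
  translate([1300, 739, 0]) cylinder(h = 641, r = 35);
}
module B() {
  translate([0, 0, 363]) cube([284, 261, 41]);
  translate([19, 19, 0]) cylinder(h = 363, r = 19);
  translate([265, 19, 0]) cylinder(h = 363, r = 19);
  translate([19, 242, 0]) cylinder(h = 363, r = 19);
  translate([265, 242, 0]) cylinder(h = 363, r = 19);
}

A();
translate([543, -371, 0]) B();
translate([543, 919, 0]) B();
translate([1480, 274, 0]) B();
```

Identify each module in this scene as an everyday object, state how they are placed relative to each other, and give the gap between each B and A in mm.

A is a table. B is a stool. Three stools sit around the table at the −y, +y, +x sides. The gap between each stool and the table is 110 mm.

Each stool's nearest face is 110 mm from the table's bounding box.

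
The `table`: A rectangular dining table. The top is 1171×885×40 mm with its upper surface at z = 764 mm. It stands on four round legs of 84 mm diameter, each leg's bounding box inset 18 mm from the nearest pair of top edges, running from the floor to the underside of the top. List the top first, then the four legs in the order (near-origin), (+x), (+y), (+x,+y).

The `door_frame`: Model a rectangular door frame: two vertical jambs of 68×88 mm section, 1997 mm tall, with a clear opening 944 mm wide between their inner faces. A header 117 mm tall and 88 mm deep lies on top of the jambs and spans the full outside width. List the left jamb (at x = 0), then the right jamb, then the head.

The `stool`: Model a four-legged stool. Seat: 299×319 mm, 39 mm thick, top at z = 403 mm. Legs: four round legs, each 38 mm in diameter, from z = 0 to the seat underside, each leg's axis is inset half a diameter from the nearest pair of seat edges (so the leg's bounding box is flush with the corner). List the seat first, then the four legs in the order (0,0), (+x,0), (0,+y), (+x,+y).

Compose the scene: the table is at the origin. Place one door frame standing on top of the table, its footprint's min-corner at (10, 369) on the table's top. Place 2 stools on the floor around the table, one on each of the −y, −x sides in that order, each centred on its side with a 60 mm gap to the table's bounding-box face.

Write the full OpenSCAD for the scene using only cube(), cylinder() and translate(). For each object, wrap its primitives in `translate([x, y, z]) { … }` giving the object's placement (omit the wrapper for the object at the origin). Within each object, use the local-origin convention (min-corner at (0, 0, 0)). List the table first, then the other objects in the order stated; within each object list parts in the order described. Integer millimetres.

translate([0, 0, 724]) cube([1171, 885, 40]);
translate([60, 60, 0]) cylinder(h = 724, r = 42);
translate([1111, 60, 0]) cylinder(h = 724, r = 42);
translate([60, 825, 0]) cylinder(h = 724, r = 42);
translate([1111, 825, 0]) cylinder(h = 724, r = 42);
translate([10, 369, 764]) {
  cube([68, 88, 1997]);
  translate([1012, 0, 0]) cube([68, 88, 1997]);
  translate([0, 0, 1997]) cube([1080, 88, 117]);
}
translate([436, -379, 0]) {
  translate([0, 0, 364]) cube([299, 319, 39]);
  translate([19, 19, 0]) cylinder(h = 364, r = 19);
  translate([280, 19, 0]) cylinder(h = 364, r = 19);
  translate([19, 300, 0]) cylinder(h = 364, r = 19);
  translate([280, 300, 0]) cylinder(h = 364, r = 19);
}
translate([-359, 283, 0]) {
  translate([0, 0, 364]) cube([299, 319, 39]);
  translate([19, 19, 0]) cylinder(h = 364, r = 19);
  translate([280, 19, 0]) cylinder(h = 364, r = 19);
  translate([19, 300, 0]) cylinder(h = 364, r = 19);
  translate([280, 300, 0]) cylinder(h = 364, r = 19);
}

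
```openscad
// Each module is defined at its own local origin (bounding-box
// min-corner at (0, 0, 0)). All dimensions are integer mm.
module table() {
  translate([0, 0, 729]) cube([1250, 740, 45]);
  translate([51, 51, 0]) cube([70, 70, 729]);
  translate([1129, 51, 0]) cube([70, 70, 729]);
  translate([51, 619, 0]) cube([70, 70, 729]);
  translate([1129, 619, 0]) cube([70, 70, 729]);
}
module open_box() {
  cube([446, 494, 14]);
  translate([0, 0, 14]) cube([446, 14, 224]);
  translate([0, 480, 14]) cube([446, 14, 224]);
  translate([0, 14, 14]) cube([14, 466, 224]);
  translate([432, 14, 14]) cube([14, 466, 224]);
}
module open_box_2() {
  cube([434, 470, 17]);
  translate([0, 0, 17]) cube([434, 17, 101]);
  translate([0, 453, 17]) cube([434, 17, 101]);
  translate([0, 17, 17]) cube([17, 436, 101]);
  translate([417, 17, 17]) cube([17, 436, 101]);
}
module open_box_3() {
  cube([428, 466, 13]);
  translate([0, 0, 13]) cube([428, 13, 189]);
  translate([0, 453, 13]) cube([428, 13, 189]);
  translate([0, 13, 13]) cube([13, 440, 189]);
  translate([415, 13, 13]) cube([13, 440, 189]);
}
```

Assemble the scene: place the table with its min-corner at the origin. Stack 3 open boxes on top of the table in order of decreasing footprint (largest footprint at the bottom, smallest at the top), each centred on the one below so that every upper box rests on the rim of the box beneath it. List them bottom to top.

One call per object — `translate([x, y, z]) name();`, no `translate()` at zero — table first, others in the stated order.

table();
translate([402, 123, 774]) open_box();
translate([408, 135, 1012]) open_box_2();
translate([411, 137, 1130]) open_box_3();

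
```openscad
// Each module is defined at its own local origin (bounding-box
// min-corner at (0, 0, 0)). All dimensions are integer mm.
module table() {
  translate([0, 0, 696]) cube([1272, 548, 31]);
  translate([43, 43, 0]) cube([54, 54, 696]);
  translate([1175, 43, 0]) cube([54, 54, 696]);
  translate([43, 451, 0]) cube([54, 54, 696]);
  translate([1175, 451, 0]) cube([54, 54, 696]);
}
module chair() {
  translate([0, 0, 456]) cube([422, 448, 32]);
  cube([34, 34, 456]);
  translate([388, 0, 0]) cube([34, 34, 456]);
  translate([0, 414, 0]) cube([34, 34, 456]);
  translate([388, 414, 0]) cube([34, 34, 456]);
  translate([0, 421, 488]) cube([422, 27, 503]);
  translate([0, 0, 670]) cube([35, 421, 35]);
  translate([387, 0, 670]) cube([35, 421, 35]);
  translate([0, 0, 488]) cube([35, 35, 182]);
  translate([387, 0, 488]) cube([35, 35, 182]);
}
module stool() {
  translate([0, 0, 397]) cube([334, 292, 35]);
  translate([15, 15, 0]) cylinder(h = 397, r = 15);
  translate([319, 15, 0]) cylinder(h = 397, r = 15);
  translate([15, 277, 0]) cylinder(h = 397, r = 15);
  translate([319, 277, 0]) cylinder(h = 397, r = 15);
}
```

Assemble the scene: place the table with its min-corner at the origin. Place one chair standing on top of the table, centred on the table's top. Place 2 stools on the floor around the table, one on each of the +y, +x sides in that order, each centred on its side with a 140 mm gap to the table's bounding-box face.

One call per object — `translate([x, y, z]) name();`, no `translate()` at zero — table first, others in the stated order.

table();
translate([425, 50, 727]) chair();
translate([469, 688, 0]) stool();
translate([1412, 128, 0]) stool();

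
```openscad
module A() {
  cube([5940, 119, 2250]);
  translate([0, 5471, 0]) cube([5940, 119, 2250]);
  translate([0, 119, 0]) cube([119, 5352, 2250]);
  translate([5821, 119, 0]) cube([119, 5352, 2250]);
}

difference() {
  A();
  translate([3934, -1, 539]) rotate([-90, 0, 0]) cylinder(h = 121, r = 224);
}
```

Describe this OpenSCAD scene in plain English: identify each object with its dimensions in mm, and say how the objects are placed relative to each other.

A is the wall frame of a small rectangular building: four walls, each 2250 mm tall and 119 mm thick, enclosing a footprint 5940 mm (x) by 5590 mm (y) outside-to-outside, with no floor or roof. The front and back walls (the −y and +y sides) span the full width; the two side walls fit between them.

The house frame has a circular hole of radius 224 mm through its front wall, centred at (x = 3934, z = 539).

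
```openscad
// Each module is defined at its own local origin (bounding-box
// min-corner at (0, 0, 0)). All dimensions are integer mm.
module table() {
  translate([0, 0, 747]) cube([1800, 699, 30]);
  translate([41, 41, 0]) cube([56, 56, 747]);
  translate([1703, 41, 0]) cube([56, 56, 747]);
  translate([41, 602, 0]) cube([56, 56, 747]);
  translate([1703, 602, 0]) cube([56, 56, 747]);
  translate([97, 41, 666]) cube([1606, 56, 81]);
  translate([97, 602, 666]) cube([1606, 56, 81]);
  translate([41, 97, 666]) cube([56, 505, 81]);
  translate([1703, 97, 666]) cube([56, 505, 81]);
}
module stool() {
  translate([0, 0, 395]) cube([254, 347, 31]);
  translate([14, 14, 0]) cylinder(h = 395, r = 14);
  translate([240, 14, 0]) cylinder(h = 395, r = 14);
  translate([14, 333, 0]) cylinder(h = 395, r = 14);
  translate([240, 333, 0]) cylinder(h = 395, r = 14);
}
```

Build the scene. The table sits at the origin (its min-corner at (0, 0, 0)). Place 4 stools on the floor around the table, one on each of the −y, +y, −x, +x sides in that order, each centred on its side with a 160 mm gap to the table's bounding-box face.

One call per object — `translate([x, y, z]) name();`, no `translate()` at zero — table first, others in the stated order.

table();
translate([773, -507, 0]) stool();
translate([773, 859, 0]) stool();
translate([-414, 176, 0]) stool();
translate([1960, 176, 0]) stool();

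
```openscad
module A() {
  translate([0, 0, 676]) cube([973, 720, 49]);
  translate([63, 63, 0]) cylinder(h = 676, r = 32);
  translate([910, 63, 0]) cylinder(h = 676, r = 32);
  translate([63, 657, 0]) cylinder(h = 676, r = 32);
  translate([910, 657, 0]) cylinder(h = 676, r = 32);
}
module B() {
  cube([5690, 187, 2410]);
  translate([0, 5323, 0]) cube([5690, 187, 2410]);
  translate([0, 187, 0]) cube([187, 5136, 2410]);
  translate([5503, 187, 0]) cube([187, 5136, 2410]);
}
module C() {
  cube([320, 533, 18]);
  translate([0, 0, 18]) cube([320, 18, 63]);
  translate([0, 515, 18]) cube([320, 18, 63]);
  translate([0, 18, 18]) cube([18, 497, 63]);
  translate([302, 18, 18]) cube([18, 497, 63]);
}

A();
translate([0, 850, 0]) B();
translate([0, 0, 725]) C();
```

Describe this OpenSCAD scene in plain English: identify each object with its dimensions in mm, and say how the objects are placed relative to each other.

A is a table: top 973 mm (x) × 720 mm (y), 49 mm thick, upper face at z = 725 mm, on four round legs of 64 mm diameter, each leg's bounding box inset 31 mm from the nearest pair of top edges, running from z = 0 to the bottom of the top.

B is the wall frame of a small rectangular building: four walls, each 2410 mm tall and 187 mm thick, enclosing a footprint 5690 mm (x) by 5510 mm (y) outside-to-outside, with no floor or roof. The front and back walls (the −y and +y sides) span the full width; the two side walls fit between them.

C is an open storage box with external size 320×533×81 mm and wall thickness 18 mm (the base is also 18 mm thick). The base covers the whole footprint; the four walls stand on the base, with the y-facing walls full-width and the x-facing walls fitting between their inner faces.

The house frame is on the floor beside the table on its +y side. The open box is on top of the table.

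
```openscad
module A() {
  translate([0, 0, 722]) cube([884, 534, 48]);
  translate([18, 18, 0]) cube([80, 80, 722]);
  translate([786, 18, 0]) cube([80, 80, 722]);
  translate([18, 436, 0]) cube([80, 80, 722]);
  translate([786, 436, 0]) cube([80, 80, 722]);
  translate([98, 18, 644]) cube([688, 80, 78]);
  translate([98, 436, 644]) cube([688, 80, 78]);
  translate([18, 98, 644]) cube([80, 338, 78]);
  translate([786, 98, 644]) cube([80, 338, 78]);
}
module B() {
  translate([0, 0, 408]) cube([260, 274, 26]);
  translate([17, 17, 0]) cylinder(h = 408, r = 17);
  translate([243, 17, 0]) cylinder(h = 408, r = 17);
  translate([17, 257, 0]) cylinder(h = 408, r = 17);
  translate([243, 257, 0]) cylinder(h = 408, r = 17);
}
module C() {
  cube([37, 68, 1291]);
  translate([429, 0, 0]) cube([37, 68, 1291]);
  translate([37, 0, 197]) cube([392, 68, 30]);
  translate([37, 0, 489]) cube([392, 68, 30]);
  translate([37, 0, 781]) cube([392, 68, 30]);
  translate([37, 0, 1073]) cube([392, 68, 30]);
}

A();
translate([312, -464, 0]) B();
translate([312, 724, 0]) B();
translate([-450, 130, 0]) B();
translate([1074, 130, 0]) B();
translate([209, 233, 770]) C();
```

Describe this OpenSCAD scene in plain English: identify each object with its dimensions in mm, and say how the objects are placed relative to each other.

A is a table with a 884×534 mm rectangular top, 48 mm thick, top surface at z = 770 mm, supported by four 80×80 mm square legs, each inset 18 mm from the nearest pair of top edges, running from the floor. Four apron rails, 80 mm thick and 78 mm tall, run between adjacent legs with their top edges flush with the underside of the top and their outer faces flush with the legs' outer faces.

B is a simple wooden stool: a rectangular seat 260 mm (x) by 274 mm (y), 26 mm thick, top face at z = 434 mm, on four round legs, each 34 mm in diameter. The legs rest on z = 0, each leg's axis is inset half a diameter from the nearest pair of seat edges (so the leg's bounding box is flush with the corner).

C is a wooden ladder with two side rails of 37×68 mm section and 1291 mm height, set 466 mm apart overall. Between them run 4 rectangular rungs (68 mm deep, 30 mm thick), front faces flush with the rails' −y face. The bottom of the first rung is 197 mm above the floor and each subsequent rung is 292 mm higher than the one below.

Four stools sit around the table at the −y, +y, −x, +x sides. The ladder is on top of the table, centred.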